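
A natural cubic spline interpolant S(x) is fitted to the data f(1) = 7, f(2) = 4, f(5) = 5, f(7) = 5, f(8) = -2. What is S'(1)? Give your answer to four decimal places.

Write m_i for S''(x_i). With h_i = 1, 3, 2, 1 and divided differences Δ_i = -3, 1/3, 0, -7, the continuity of S' gives the tridiagonal system
  1·m_0 + 8·m_1 + 3·m_2 = 6(Δ_1 - Δ_0) = 20
  3·m_1 + 10·m_2 + 2·m_3 = 6(Δ_2 - Δ_1) = -2
  2·m_2 + 6·m_3 + 1·m_4 = 6(Δ_3 - Δ_2) = -42
Natural end conditions: m_0 = m_4 = 0.
Solving: m_0 = 0, m_1 = 452/197, m_2 = 108/197, m_3 = -1415/197, m_4 = 0.
On [1, 2], S'(x) = b_0 + 2c_0·(x - 1) + 3d_0·(x - 1)² with b_0 = Δ_0 - h_0(2m_0 + m_1)/6 = -1999/591, c_0 = m_0/2 = 0, d_0 = (m_1 - m_0)/(6h_0) = 226/591. So S'(1) = -1999/591.

-3.3824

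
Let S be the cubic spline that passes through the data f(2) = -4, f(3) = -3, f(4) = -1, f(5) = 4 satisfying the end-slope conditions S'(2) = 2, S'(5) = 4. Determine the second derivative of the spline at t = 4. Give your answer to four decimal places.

Write M_i for S''(x_i). With h_i = 1, 1, 1 and divided differences Δ_i = 1, 2, 5, the continuity of S' gives the tridiagonal system
  1·M_0 + 4·M_1 + 1·M_2 = 6(Δ_1 - Δ_0) = 6
  1·M_1 + 4·M_2 + 1·M_3 = 6(Δ_2 - Δ_1) = 18
Clamped end conditions give two more equations: 2h_0·M_0 + h_0·M_1 = 6(Δ_0 - S'(2)) = -6 and h_2·M_2 + 2h_2·M_3 = 6(S'(5) - Δ_2) = -6.
Solving: M_0 = -52/15, M_1 = 14/15, M_2 = 86/15, M_3 = -88/15.

5.7333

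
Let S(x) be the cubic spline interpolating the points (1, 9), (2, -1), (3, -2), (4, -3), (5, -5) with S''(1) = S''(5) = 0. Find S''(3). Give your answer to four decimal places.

Let M_i = S''(x_i). Step sizes h_i = 1, 1, 1, 1; slopes of the chords Δ_i = (y_(i+1) - y_i)/h_i = -10, -1, -1, -2.
  1·M_0 + 4·M_1 + 1·M_2 = 6(Δ_1 - Δ_0) = 54
  1·M_1 + 4·M_2 + 1·M_3 = 6(Δ_2 - Δ_1) = 0
  1·M_2 + 4·M_3 + 1·M_4 = 6(Δ_3 - Δ_2) = -6
Natural end conditions: M_0 = M_4 = 0.
Hence M_0 = 0, M_1 = 201/14, M_2 = -24/7, M_3 = -9/14, M_4 = 0.

-3.4286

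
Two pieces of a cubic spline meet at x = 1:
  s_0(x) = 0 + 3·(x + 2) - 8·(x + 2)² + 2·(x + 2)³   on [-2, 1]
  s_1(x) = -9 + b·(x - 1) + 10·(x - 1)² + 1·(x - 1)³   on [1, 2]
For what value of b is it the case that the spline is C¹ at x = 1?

9

s_0'(x) = 3 - 16·(x + 2) + 6·(x + 2)², so s_0'(1) = 9. On the right, s_1'(1) = b, so b = 9.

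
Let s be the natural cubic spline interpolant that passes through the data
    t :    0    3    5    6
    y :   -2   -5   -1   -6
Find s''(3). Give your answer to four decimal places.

With m_i denoting the second derivative at x_i, h_i = 3, 2, 1, and Δ_i = (y_(i+1) − y_i)/h_i = -1, 2, -5:
  3·m_0 + 10·m_1 + 2·m_2 = 6(Δ_1 - Δ_0) = 18
  2·m_1 + 6·m_2 + 1·m_3 = 6(Δ_2 - Δ_1) = -42
Natural end conditions: m_0 = m_3 = 0.
Forward elimination and back-substitution give m_0 = 0, m_1 = 24/7, m_2 = -57/7, m_3 = 0.

3.4286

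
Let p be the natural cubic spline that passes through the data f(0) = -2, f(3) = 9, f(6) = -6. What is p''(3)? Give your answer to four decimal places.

With m_i denoting the second derivative at x_i, h_i = 3, 3, and Δ_i = (y_(i+1) − y_i)/h_i = 11/3, -5:
  3·m_0 + 12·m_1 + 3·m_2 = 6(Δ_1 - Δ_0) = -52
Natural end conditions: m_0 = m_2 = 0.
Solving: m_0 = 0, m_1 = -13/3, m_2 = 0.

-4.3333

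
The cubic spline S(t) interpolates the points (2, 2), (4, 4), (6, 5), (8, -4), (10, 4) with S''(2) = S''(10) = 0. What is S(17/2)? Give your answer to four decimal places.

Let σ_i = S''(x_i). Step sizes h_i = 2, 2, 2, 2; slopes of the chords Δ_i = (y_(i+1) - y_i)/h_i = 1, 1/2, -9/2, 4.
  2·σ_0 + 8·σ_1 + 2·σ_2 = 6(Δ_1 - Δ_0) = -3
  2·σ_1 + 8·σ_2 + 2·σ_3 = 6(Δ_2 - Δ_1) = -30
  2·σ_2 + 8·σ_3 + 2·σ_4 = 6(Δ_3 - Δ_2) = 51
Natural end conditions: σ_0 = σ_4 = 0.
Solving the tridiagonal system: σ_0 = 0, σ_1 = 9/8, σ_2 = -6, σ_3 = 63/8, σ_4 = 0.
On [8, 10], S(t) = -4 - 5/4·(t - 8) + 63/16·(t - 8)² - 21/32·(t - 8)³.
With (t - 8) = 1/2: S(17/2) = -953/256.

-3.7227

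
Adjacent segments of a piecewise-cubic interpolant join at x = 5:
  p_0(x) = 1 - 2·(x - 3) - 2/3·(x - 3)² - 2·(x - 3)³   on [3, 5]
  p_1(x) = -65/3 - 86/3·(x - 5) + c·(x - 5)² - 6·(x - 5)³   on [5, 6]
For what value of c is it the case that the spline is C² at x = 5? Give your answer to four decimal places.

p_0''(x) = -4/3 - 12·(x - 3), so p_0''(5) = -76/3. On the right, p_1''(5) = 2c, so c = -38/3.

-12.6667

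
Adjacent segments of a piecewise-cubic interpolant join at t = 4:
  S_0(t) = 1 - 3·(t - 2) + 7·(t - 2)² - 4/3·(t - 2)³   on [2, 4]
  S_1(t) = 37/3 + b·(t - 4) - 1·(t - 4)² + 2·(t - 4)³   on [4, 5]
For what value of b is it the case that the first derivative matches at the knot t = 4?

S_0'(t) = -3 + 14·(t - 2) - 4·(t - 2)², so S_0'(4) = 9. On the right, S_1'(4) = b, so b = 9.

9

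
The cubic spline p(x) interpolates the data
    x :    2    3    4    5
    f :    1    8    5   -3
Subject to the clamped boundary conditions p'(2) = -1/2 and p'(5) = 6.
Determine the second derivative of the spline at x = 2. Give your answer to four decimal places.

Let M_i = p''(x_i). Step sizes h_i = 1, 1, 1; slopes of the chords Δ_i = (y_(i+1) - y_i)/h_i = 7, -3, -8.
  1·M_0 + 4·M_1 + 1·M_2 = 6(Δ_1 - Δ_0) = -60
  1·M_1 + 4·M_2 + 1·M_3 = 6(Δ_2 - Δ_1) = -30
Clamped end conditions give two more equations: 2h_0·M_0 + h_0·M_1 = 6(Δ_0 - p'(2)) = 45 and h_2·M_2 + 2h_2·M_3 = 6(p'(5) - Δ_2) = 84.
Forward elimination and back-substitution give M_0 = 482/15, M_1 = -289/15, M_2 = -226/15, M_3 = 743/15.

32.1333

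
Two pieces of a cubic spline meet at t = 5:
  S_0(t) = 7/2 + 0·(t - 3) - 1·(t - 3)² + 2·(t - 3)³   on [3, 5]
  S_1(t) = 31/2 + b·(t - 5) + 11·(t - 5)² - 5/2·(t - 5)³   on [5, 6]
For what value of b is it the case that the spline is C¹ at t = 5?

S_0'(t) = 0 - 2·(t - 3) + 6·(t - 3)², so S_0'(5) = 20. On the right, S_1'(5) = b, so b = 20.

20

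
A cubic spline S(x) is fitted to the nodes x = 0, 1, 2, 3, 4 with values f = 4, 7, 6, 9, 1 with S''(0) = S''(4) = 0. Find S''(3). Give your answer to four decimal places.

Put m_i = S'' at the i-th knot. Here h = (1, 1, 1, 1) and Δ = (3, -1, 3, -8), so the interior equations h_(i-1)·m_(i-1) + 2(h_(i-1)+h_i)·m_i + h_i·m_(i+1) = 6(Δ_i − Δ_(i-1)) read
  1·m_0 + 4·m_1 + 1·m_2 = 6(Δ_1 - Δ_0) = -24
  1·m_1 + 4·m_2 + 1·m_3 = 6(Δ_2 - Δ_1) = 24
  1·m_2 + 4·m_3 + 1·m_4 = 6(Δ_3 - Δ_2) = -66
Natural end conditions: m_0 = m_4 = 0.
Solving: m_0 = 0, m_1 = -261/28, m_2 = 93/7, m_3 = -555/28, m_4 = 0.

-19.8214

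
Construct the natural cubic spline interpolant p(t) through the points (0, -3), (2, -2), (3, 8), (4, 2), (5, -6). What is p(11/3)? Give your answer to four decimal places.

5.1563

With σ_i denoting the second derivative at x_i, h_i = 2, 1, 1, 1, and Δ_i = (y_(i+1) − y_i)/h_i = 1/2, 10, -6, -8:
  2·σ_0 + 6·σ_1 + 1·σ_2 = 6(Δ_1 - Δ_0) = 57
  1·σ_1 + 4·σ_2 + 1·σ_3 = 6(Δ_2 - Δ_1) = -96
  1·σ_2 + 4·σ_3 + 1·σ_4 = 6(Δ_3 - Δ_2) = -12
Natural end conditions: σ_0 = σ_4 = 0.
Solving: σ_0 = 0, σ_1 = 1227/86, σ_2 = -1230/43, σ_3 = 357/86, σ_4 = 0.
On [3, 4], p(t) = 8 + 489/172·(t - 3) - 615/43·(t - 3)² + 939/172·(t - 3)³.
With (t - 3) = 2/3: p(11/3) = 3991/774.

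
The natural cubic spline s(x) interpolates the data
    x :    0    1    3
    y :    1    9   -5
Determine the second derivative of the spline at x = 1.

-15

Write M_i for s''(x_i). With h_i = 1, 2 and divided differences Δ_i = 8, -7, the continuity of s' gives the tridiagonal system
  1·M_0 + 6·M_1 + 2·M_2 = 6(Δ_1 - Δ_0) = -90
Natural end conditions: M_0 = M_2 = 0.
Solving: M_0 = 0, M_1 = -15, M_2 = 0.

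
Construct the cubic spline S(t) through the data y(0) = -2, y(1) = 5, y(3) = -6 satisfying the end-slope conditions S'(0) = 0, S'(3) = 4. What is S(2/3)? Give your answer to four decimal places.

Write σ_i for S''(x_i). With h_i = 1, 2 and divided differences Δ_i = 7, -11/2, the continuity of S' gives the tridiagonal system
  1·σ_0 + 6·σ_1 + 2·σ_2 = 6(Δ_1 - Δ_0) = -75
Clamped end conditions give two more equations: 2h_0·σ_0 + h_0·σ_1 = 6(Δ_0 - S'(0)) = 42 and h_1·σ_1 + 2h_1·σ_2 = 6(S'(3) - Δ_1) = 57.
Forward elimination and back-substitution give σ_0 = 209/6, σ_1 = -83/3, σ_2 = 337/12.
On [0, 1], S(t) = -2 + 0·t + 209/12·t² - 125/12·t³.
With t = 2/3: S(2/3) = 215/81.

2.6543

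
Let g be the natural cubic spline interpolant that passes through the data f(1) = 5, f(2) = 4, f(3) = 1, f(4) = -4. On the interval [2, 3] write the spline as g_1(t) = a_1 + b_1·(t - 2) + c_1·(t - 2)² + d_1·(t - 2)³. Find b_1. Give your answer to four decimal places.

-1.8000

Let M_i = g''(x_i). Step sizes h_i = 1, 1, 1; slopes of the chords Δ_i = (y_(i+1) - y_i)/h_i = -1, -3, -5.
  1·M_0 + 4·M_1 + 1·M_2 = 6(Δ_1 - Δ_0) = -12
  1·M_1 + 4·M_2 + 1·M_3 = 6(Δ_2 - Δ_1) = -12
Natural end conditions: M_0 = M_3 = 0.
Solving the tridiagonal system: M_0 = 0, M_1 = -12/5, M_2 = -12/5, M_3 = 0.
On [2, 3], with g_1(t) = a_1 + b_1·(t - 2) + c_1·(t - 2)² + d_1·(t - 2)³: c_1 = M_1/2 = -6/5, d_1 = (M_2 - M_1)/(6h_1) = 0, b_1 = Δ_1 - h_1(2M_1 + M_2)/6 = -9/5.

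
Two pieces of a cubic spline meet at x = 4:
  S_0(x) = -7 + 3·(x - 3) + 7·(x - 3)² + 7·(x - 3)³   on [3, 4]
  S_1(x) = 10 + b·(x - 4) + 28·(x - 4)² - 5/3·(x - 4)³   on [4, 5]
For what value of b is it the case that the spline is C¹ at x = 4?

38

S_0'(x) = 3 + 14·(x - 3) + 21·(x - 3)², so S_0'(4) = 38. On the right, S_1'(4) = b, so b = 38.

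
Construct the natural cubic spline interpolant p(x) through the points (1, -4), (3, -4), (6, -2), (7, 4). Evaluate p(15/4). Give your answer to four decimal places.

-4.5814

With m_i denoting the second derivative at x_i, h_i = 2, 3, 1, and Δ_i = (y_(i+1) − y_i)/h_i = 0, 2/3, 6:
  2·m_0 + 10·m_1 + 3·m_2 = 6(Δ_1 - Δ_0) = 4
  3·m_1 + 8·m_2 + 1·m_3 = 6(Δ_2 - Δ_1) = 32
Natural end conditions: m_0 = m_3 = 0.
Solving: m_0 = 0, m_1 = -64/71, m_2 = 308/71, m_3 = 0.
On [3, 6], p(x) = -4 - 128/213·(x - 3) - 32/71·(x - 3)² + 62/213·(x - 3)³.
With (x - 3) = 3/4: p(15/4) = -10409/2272.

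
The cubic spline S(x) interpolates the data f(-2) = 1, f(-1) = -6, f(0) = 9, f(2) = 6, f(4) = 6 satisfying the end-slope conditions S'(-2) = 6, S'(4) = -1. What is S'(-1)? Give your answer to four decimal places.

Put m_i = S'' at the i-th knot. Here h = (1, 1, 2, 2) and Δ = (-7, 15, -3/2, 0), so the interior equations h_(i-1)·m_(i-1) + 2(h_(i-1)+h_i)·m_i + h_i·m_(i+1) = 6(Δ_i − Δ_(i-1)) read
  1·m_0 + 4·m_1 + 1·m_2 = 6(Δ_1 - Δ_0) = 132
  1·m_1 + 6·m_2 + 2·m_3 = 6(Δ_2 - Δ_1) = -99
  2·m_2 + 8·m_3 + 2·m_4 = 6(Δ_3 - Δ_2) = 9
Clamped end conditions give two more equations: 2h_0·m_0 + h_0·m_1 = 6(Δ_0 - S'(-2)) = -78 and h_3·m_3 + 2h_3·m_4 = 6(S'(4) - Δ_3) = -6.
Solving the tridiagonal system: m_0 = -5681/84, m_1 = 2405/42, m_2 = -353/12, m_3 = 425/42, m_4 = -551/84.
On [-1, 0], S'(x) = b_1 + 2c_1·(x + 1) + 3d_1·(x + 1)² with b_1 = Δ_1 - h_1(2m_1 + m_2)/6 = 137/168, c_1 = m_1/2 = 2405/84, d_1 = (m_2 - m_1)/(6h_1) = -809/56. So S'(-1) = 137/168.

0.8155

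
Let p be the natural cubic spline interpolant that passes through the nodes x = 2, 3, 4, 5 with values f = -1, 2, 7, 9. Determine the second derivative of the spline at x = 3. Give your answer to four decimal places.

4.4000

Write M_i for p''(x_i). With h_i = 1, 1, 1 and divided differences Δ_i = 3, 5, 2, the continuity of p' gives the tridiagonal system
  1·M_0 + 4·M_1 + 1·M_2 = 6(Δ_1 - Δ_0) = 12
  1·M_1 + 4·M_2 + 1·M_3 = 6(Δ_2 - Δ_1) = -18
Natural end conditions: M_0 = M_3 = 0.
Forward elimination and back-substitution give M_0 = 0, M_1 = 22/5, M_2 = -28/5, M_3 = 0.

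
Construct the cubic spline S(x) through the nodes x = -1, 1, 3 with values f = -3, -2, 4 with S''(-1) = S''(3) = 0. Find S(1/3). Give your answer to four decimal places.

-2.7963

Let M_i = S''(x_i). Step sizes h_i = 2, 2; slopes of the chords Δ_i = (y_(i+1) - y_i)/h_i = 1/2, 3.
  2·M_0 + 8·M_1 + 2·M_2 = 6(Δ_1 - Δ_0) = 15
Natural end conditions: M_0 = M_2 = 0.
Hence M_0 = 0, M_1 = 15/8, M_2 = 0.
On [-1, 1], S(x) = -3 - 1/8·(x + 1) + 0·(x + 1)² + 5/32·(x + 1)³.
With (x + 1) = 4/3: S(1/3) = -151/54.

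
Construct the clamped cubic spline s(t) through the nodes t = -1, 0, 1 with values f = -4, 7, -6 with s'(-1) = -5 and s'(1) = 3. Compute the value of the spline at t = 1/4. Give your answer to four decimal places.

4.6875

Let M_i = s''(x_i). Step sizes h_i = 1, 1; slopes of the chords Δ_i = (y_(i+1) - y_i)/h_i = 11, -13.
  1·M_0 + 4·M_1 + 1·M_2 = 6(Δ_1 - Δ_0) = -144
Clamped end conditions give two more equations: 2h_0·M_0 + h_0·M_1 = 6(Δ_0 - s'(-1)) = 96 and h_1·M_1 + 2h_1·M_2 = 6(s'(1) - Δ_1) = 96.
Solving: M_0 = 88, M_1 = -80, M_2 = 88.
On [0, 1], s(t) = 7 - 1·t - 40·t² + 28·t³.
With t = 1/4: s(1/4) = 75/16.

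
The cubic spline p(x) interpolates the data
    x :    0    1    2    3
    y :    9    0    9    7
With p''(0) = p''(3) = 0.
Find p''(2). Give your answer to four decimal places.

-24.8000

Write m_i for p''(x_i). With h_i = 1, 1, 1 and divided differences Δ_i = -9, 9, -2, the continuity of p' gives the tridiagonal system
  1·m_0 + 4·m_1 + 1·m_2 = 6(Δ_1 - Δ_0) = 108
  1·m_1 + 4·m_2 + 1·m_3 = 6(Δ_2 - Δ_1) = -66
Natural end conditions: m_0 = m_3 = 0.
Forward elimination and back-substitution give m_0 = 0, m_1 = 166/5, m_2 = -124/5, m_3 = 0.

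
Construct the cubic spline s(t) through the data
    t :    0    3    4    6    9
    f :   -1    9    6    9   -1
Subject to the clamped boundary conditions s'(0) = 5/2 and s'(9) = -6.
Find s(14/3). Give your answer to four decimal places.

Let M_i = s''(x_i). Step sizes h_i = 3, 1, 2, 3; slopes of the chords Δ_i = (y_(i+1) - y_i)/h_i = 10/3, -3, 3/2, -10/3.
  3·M_0 + 8·M_1 + 1·M_2 = 6(Δ_1 - Δ_0) = -38
  1·M_1 + 6·M_2 + 2·M_3 = 6(Δ_2 - Δ_1) = 27
  2·M_2 + 10·M_3 + 3·M_4 = 6(Δ_3 - Δ_2) = -29
Clamped end conditions give two more equations: 2h_0·M_0 + h_0·M_1 = 6(Δ_0 - s'(0)) = 5 and h_3·M_3 + 2h_3·M_4 = 6(s'(9) - Δ_3) = -16.
Solving the tridiagonal system: M_0 = 445/99, M_1 = -725/99, M_2 = 703/99, M_3 = -410/99, M_4 = -59/99.
On [4, 6], s(t) = 6 - 367/198·(t - 4) + 703/198·(t - 4)² - 371/396·(t - 4)³.
With (t - 4) = 2/3: s(14/3) = 16211/2673.

6.0647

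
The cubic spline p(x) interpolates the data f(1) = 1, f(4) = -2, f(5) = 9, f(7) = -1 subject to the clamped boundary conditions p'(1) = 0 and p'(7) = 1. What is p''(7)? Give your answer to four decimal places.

Write m_i for p''(x_i). With h_i = 3, 1, 2 and divided differences Δ_i = -1, 11, -5, the continuity of p' gives the tridiagonal system
  3·m_0 + 8·m_1 + 1·m_2 = 6(Δ_1 - Δ_0) = 72
  1·m_1 + 6·m_2 + 2·m_3 = 6(Δ_2 - Δ_1) = -96
Clamped end conditions give two more equations: 2h_0·m_0 + h_0·m_1 = 6(Δ_0 - p'(1)) = -6 and h_2·m_2 + 2h_2·m_3 = 6(p'(7) - Δ_2) = 36.
Solving: m_0 = -184/21, m_1 = 326/21, m_2 = -544/21, m_3 = 461/21.

21.9524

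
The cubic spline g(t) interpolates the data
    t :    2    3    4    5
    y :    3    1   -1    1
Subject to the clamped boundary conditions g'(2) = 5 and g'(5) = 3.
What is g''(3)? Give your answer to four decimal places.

Write σ_i for g''(x_i). With h_i = 1, 1, 1 and divided differences Δ_i = -2, -2, 2, the continuity of g' gives the tridiagonal system
  1·σ_0 + 4·σ_1 + 1·σ_2 = 6(Δ_1 - Δ_0) = 0
  1·σ_1 + 4·σ_2 + 1·σ_3 = 6(Δ_2 - Δ_1) = 24
Clamped end conditions give two more equations: 2h_0·σ_0 + h_0·σ_1 = 6(Δ_0 - g'(2)) = -42 and h_2·σ_2 + 2h_2·σ_3 = 6(g'(5) - Δ_2) = 6.
Hence σ_0 = -70/3, σ_1 = 14/3, σ_2 = 14/3, σ_3 = 2/3.

4.6667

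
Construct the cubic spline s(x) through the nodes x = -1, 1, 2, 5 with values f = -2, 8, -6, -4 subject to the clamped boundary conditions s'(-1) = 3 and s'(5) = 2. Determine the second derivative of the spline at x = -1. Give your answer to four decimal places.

With M_i denoting the second derivative at x_i, h_i = 2, 1, 3, and Δ_i = (y_(i+1) − y_i)/h_i = 5, -14, 2/3:
  2·M_0 + 6·M_1 + 1·M_2 = 6(Δ_1 - Δ_0) = -114
  1·M_1 + 8·M_2 + 3·M_3 = 6(Δ_2 - Δ_1) = 88
Clamped end conditions give two more equations: 2h_0·M_0 + h_0·M_1 = 6(Δ_0 - s'(-1)) = 12 and h_2·M_2 + 2h_2·M_3 = 6(s'(5) - Δ_2) = 8.
Hence M_0 = 117/7, M_1 = -192/7, M_2 = 120/7, M_3 = -152/21.

16.7143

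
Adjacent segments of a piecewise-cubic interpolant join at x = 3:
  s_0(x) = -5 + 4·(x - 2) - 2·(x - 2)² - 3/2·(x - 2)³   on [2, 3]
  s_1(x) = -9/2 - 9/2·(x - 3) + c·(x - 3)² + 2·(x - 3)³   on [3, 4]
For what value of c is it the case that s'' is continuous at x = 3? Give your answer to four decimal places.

-6.5000

s_0''(x) = -4 - 9·(x - 2), so s_0''(3) = -13. On the right, s_1''(3) = 2c, so c = -13/2.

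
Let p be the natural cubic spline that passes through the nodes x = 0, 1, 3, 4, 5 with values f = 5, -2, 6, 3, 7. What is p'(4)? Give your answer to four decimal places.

With M_i denoting the second derivative at x_i, h_i = 1, 2, 1, 1, and Δ_i = (y_(i+1) − y_i)/h_i = -7, 4, -3, 4:
  1·M_0 + 6·M_1 + 2·M_2 = 6(Δ_1 - Δ_0) = 66
  2·M_1 + 6·M_2 + 1·M_3 = 6(Δ_2 - Δ_1) = -42
  1·M_2 + 4·M_3 + 1·M_4 = 6(Δ_3 - Δ_2) = 42
Natural end conditions: M_0 = M_4 = 0.
Hence M_0 = 0, M_1 = 969/61, M_2 = -894/61, M_3 = 864/61, M_4 = 0.
On [4, 5], p'(x) = b_3 + 2c_3·(x - 4) + 3d_3·(x - 4)² with b_3 = Δ_3 - h_3(2M_3 + M_4)/6 = -44/61, c_3 = M_3/2 = 432/61, d_3 = (M_4 - M_3)/(6h_3) = -144/61. So p'(4) = -44/61.

-0.7213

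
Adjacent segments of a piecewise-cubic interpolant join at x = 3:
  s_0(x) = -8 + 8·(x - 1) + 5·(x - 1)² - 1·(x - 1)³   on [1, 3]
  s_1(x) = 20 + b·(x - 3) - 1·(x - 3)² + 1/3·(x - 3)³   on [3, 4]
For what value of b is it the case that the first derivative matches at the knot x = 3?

16

s_0'(x) = 8 + 10·(x - 1) - 3·(x - 1)², so s_0'(3) = 16. On the right, s_1'(3) = b, so b = 16.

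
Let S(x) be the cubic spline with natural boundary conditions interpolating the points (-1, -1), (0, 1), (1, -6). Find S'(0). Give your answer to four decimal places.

With M_i denoting the second derivative at x_i, h_i = 1, 1, and Δ_i = (y_(i+1) − y_i)/h_i = 2, -7:
  1·M_0 + 4·M_1 + 1·M_2 = 6(Δ_1 - Δ_0) = -54
Natural end conditions: M_0 = M_2 = 0.
Forward elimination and back-substitution give M_0 = 0, M_1 = -27/2, M_2 = 0.
On [0, 1], S'(x) = b_1 + 2c_1·x + 3d_1·x² with b_1 = Δ_1 - h_1(2M_1 + M_2)/6 = -5/2, c_1 = M_1/2 = -27/4, d_1 = (M_2 - M_1)/(6h_1) = 9/4. So S'(0) = -5/2.

-2.5000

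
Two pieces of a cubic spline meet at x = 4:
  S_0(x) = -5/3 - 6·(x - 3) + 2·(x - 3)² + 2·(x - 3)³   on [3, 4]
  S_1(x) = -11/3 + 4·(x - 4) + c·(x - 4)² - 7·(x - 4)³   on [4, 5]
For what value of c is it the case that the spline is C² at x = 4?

S_0''(x) = 4 + 12·(x - 3), so S_0''(4) = 16. On the right, S_1''(4) = 2c, so c = 8.

8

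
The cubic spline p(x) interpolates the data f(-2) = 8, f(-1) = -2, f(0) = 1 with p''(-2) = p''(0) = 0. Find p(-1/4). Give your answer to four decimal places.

-0.5117

Let M_i = p''(x_i). Step sizes h_i = 1, 1; slopes of the chords Δ_i = (y_(i+1) - y_i)/h_i = -10, 3.
  1·M_0 + 4·M_1 + 1·M_2 = 6(Δ_1 - Δ_0) = 78
Natural end conditions: M_0 = M_2 = 0.
Forward elimination and back-substitution give M_0 = 0, M_1 = 39/2, M_2 = 0.
On [-1, 0], p(x) = -2 - 7/2·(x + 1) + 39/4·(x + 1)² - 13/4·(x + 1)³.
With (x + 1) = 3/4: p(-1/4) = -131/256.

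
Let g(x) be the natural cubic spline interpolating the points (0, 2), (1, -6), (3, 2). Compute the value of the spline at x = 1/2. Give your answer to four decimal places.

-2.7500

Write M_i for g''(x_i). With h_i = 1, 2 and divided differences Δ_i = -8, 4, the continuity of g' gives the tridiagonal system
  1·M_0 + 6·M_1 + 2·M_2 = 6(Δ_1 - Δ_0) = 72
Natural end conditions: M_0 = M_2 = 0.
Forward elimination and back-substitution give M_0 = 0, M_1 = 12, M_2 = 0.
On [0, 1], g(x) = 2 - 10·x + 0·x² + 2·x³.
With x = 1/2: g(1/2) = -11/4.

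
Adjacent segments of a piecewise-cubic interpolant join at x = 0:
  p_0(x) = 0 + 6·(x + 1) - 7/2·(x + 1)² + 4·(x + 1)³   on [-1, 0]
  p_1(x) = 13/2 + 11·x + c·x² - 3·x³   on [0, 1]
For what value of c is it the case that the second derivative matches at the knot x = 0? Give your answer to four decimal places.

8.5000

p_0''(x) = -7 + 24·(x + 1), so p_0''(0) = 17. On the right, p_1''(0) = 2c, so c = 17/2.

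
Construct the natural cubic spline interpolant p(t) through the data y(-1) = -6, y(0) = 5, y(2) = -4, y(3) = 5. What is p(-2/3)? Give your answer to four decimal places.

-1.2222

Put m_i = p'' at the i-th knot. Here h = (1, 2, 1) and Δ = (11, -9/2, 9), so the interior equations h_(i-1)·m_(i-1) + 2(h_(i-1)+h_i)·m_i + h_i·m_(i+1) = 6(Δ_i − Δ_(i-1)) read
  1·m_0 + 6·m_1 + 2·m_2 = 6(Δ_1 - Δ_0) = -93
  2·m_1 + 6·m_2 + 1·m_3 = 6(Δ_2 - Δ_1) = 81
Natural end conditions: m_0 = m_3 = 0.
Solving: m_0 = 0, m_1 = -45/2, m_2 = 21, m_3 = 0.
On [-1, 0], p(t) = -6 + 59/4·(t + 1) + 0·(t + 1)² - 15/4·(t + 1)³.
With (t + 1) = 1/3: p(-2/3) = -11/9.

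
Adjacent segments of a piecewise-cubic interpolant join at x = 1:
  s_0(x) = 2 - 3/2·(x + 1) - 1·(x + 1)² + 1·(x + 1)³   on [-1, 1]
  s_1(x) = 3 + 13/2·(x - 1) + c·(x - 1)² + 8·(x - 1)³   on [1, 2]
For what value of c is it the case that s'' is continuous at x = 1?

5

s_0''(x) = -2 + 6·(x + 1), so s_0''(1) = 10. On the right, s_1''(1) = 2c, so c = 5.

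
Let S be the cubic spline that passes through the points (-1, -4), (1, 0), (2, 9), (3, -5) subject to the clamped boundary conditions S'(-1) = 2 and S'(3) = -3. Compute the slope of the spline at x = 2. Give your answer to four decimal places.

-5.9091

Put M_i = S'' at the i-th knot. Here h = (2, 1, 1) and Δ = (2, 9, -14), so the interior equations h_(i-1)·M_(i-1) + 2(h_(i-1)+h_i)·M_i + h_i·M_(i+1) = 6(Δ_i − Δ_(i-1)) read
  2·M_0 + 6·M_1 + 1·M_2 = 6(Δ_1 - Δ_0) = 42
  1·M_1 + 4·M_2 + 1·M_3 = 6(Δ_2 - Δ_1) = -138
Clamped end conditions give two more equations: 2h_0·M_0 + h_0·M_1 = 6(Δ_0 - S'(-1)) = 0 and h_2·M_2 + 2h_2·M_3 = 6(S'(3) - Δ_2) = 66.
Hence M_0 = -106/11, M_1 = 212/11, M_2 = -598/11, M_3 = 662/11.
On [2, 3], S'(x) = b_2 + 2c_2·(x - 2) + 3d_2·(x - 2)² with b_2 = Δ_2 - h_2(2M_2 + M_3)/6 = -65/11, c_2 = M_2/2 = -299/11, d_2 = (M_3 - M_2)/(6h_2) = 210/11. So S'(2) = -65/11.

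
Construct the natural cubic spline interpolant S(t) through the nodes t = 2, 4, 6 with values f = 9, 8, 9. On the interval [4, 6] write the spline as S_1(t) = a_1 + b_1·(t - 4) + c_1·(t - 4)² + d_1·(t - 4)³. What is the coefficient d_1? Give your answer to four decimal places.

Write M_i for S''(x_i). With h_i = 2, 2 and divided differences Δ_i = -1/2, 1/2, the continuity of S' gives the tridiagonal system
  2·M_0 + 8·M_1 + 2·M_2 = 6(Δ_1 - Δ_0) = 6
Natural end conditions: M_0 = M_2 = 0.
Solving the tridiagonal system: M_0 = 0, M_1 = 3/4, M_2 = 0.
On [4, 6], with S_1(t) = a_1 + b_1·(t - 4) + c_1·(t - 4)² + d_1·(t - 4)³: c_1 = M_1/2 = 3/8, d_1 = (M_2 - M_1)/(6h_1) = -1/16, b_1 = Δ_1 - h_1(2M_1 + M_2)/6 = 0.

-0.0625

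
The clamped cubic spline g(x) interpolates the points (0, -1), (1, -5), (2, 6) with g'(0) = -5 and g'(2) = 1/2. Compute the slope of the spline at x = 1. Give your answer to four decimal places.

Let m_i = g''(x_i). Step sizes h_i = 1, 1; slopes of the chords Δ_i = (y_(i+1) - y_i)/h_i = -4, 11.
  1·m_0 + 4·m_1 + 1·m_2 = 6(Δ_1 - Δ_0) = 90
Clamped end conditions give two more equations: 2h_0·m_0 + h_0·m_1 = 6(Δ_0 - g'(0)) = 6 and h_1·m_1 + 2h_1·m_2 = 6(g'(2) - Δ_1) = -63.
Solving the tridiagonal system: m_0 = -67/4, m_1 = 79/2, m_2 = -205/4.
On [1, 2], g'(x) = b_1 + 2c_1·(x - 1) + 3d_1·(x - 1)² with b_1 = Δ_1 - h_1(2m_1 + m_2)/6 = 51/8, c_1 = m_1/2 = 79/4, d_1 = (m_2 - m_1)/(6h_1) = -121/8. So g'(1) = 51/8.

6.3750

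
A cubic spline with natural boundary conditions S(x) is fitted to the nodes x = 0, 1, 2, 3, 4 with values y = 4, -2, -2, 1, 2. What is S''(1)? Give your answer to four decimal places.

8.1429

Let m_i = S''(x_i). Step sizes h_i = 1, 1, 1, 1; slopes of the chords Δ_i = (y_(i+1) - y_i)/h_i = -6, 0, 3, 1.
  1·m_0 + 4·m_1 + 1·m_2 = 6(Δ_1 - Δ_0) = 36
  1·m_1 + 4·m_2 + 1·m_3 = 6(Δ_2 - Δ_1) = 18
  1·m_2 + 4·m_3 + 1·m_4 = 6(Δ_3 - Δ_2) = -12
Natural end conditions: m_0 = m_4 = 0.
Solving: m_0 = 0, m_1 = 57/7, m_2 = 24/7, m_3 = -27/7, m_4 = 0.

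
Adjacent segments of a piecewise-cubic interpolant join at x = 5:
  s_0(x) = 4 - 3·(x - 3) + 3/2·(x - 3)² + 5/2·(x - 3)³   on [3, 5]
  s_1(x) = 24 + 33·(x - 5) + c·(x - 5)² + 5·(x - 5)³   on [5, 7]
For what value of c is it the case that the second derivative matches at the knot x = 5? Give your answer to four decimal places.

s_0''(x) = 3 + 15·(x - 3), so s_0''(5) = 33. On the right, s_1''(5) = 2c, so c = 33/2.

16.5000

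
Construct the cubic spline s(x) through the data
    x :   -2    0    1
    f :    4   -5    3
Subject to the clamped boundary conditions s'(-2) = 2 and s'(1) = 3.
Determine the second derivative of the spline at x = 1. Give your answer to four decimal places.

-27.1667

With σ_i denoting the second derivative at x_i, h_i = 2, 1, and Δ_i = (y_(i+1) − y_i)/h_i = -9/2, 8:
  2·σ_0 + 6·σ_1 + 1·σ_2 = 6(Δ_1 - Δ_0) = 75
Clamped end conditions give two more equations: 2h_0·σ_0 + h_0·σ_1 = 6(Δ_0 - s'(-2)) = -39 and h_1·σ_1 + 2h_1·σ_2 = 6(s'(1) - Δ_1) = -30.
Forward elimination and back-substitution give σ_0 = -263/12, σ_1 = 73/3, σ_2 = -163/6.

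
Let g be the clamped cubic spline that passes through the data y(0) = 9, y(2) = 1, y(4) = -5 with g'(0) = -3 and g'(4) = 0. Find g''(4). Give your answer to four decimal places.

4.5000

Put σ_i = g'' at the i-th knot. Here h = (2, 2) and Δ = (-4, -3), so the interior equations h_(i-1)·σ_(i-1) + 2(h_(i-1)+h_i)·σ_i + h_i·σ_(i+1) = 6(Δ_i − Δ_(i-1)) read
  2·σ_0 + 8·σ_1 + 2·σ_2 = 6(Δ_1 - Δ_0) = 6
Clamped end conditions give two more equations: 2h_0·σ_0 + h_0·σ_1 = 6(Δ_0 - g'(0)) = -6 and h_1·σ_1 + 2h_1·σ_2 = 6(g'(4) - Δ_1) = 18.
Solving: σ_0 = -3/2, σ_1 = 0, σ_2 = 9/2.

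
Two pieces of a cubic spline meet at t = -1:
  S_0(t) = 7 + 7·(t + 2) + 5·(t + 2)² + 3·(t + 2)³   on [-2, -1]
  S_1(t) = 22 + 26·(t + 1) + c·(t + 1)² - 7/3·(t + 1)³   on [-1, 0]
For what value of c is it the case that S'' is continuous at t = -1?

S_0''(t) = 10 + 18·(t + 2), so S_0''(-1) = 28. On the right, S_1''(-1) = 2c, so c = 14.

14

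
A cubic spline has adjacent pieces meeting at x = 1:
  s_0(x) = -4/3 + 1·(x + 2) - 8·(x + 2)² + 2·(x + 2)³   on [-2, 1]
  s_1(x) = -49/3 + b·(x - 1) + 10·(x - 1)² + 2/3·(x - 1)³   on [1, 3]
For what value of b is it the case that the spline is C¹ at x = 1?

7

s_0'(x) = 1 - 16·(x + 2) + 6·(x + 2)², so s_0'(1) = 7. On the right, s_1'(1) = b, so b = 7.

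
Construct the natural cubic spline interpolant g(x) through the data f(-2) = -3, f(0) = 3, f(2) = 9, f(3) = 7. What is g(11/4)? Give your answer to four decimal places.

7.7131

Write m_i for g''(x_i). With h_i = 2, 2, 1 and divided differences Δ_i = 3, 3, -2, the continuity of g' gives the tridiagonal system
  2·m_0 + 8·m_1 + 2·m_2 = 6(Δ_1 - Δ_0) = 0
  2·m_1 + 6·m_2 + 1·m_3 = 6(Δ_2 - Δ_1) = -30
Natural end conditions: m_0 = m_3 = 0.
Forward elimination and back-substitution give m_0 = 0, m_1 = 15/11, m_2 = -60/11, m_3 = 0.
On [2, 3], g(x) = 9 - 2/11·(x - 2) - 30/11·(x - 2)² + 10/11·(x - 2)³.
With (x - 2) = 3/4: g(11/4) = 2715/352.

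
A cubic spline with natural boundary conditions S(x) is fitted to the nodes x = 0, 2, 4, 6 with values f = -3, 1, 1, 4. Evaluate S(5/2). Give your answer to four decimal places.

Let M_i = S''(x_i). Step sizes h_i = 2, 2, 2; slopes of the chords Δ_i = (y_(i+1) - y_i)/h_i = 2, 0, 3/2.
  2·M_0 + 8·M_1 + 2·M_2 = 6(Δ_1 - Δ_0) = -12
  2·M_1 + 8·M_2 + 2·M_3 = 6(Δ_2 - Δ_1) = 9
Natural end conditions: M_0 = M_3 = 0.
Hence M_0 = 0, M_1 = -19/10, M_2 = 8/5, M_3 = 0.
On [2, 4], S(x) = 1 + 11/15·(x - 2) - 19/20·(x - 2)² + 7/24·(x - 2)³.
With (x - 2) = 1/2: S(5/2) = 373/320.

1.1656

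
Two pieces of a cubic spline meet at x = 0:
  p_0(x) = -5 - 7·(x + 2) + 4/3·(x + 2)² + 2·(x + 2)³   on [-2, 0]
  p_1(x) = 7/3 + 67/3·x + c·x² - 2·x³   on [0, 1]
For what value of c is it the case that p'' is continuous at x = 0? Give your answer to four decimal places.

p_0''(x) = 8/3 + 12·(x + 2), so p_0''(0) = 80/3. On the right, p_1''(0) = 2c, so c = 40/3.

13.3333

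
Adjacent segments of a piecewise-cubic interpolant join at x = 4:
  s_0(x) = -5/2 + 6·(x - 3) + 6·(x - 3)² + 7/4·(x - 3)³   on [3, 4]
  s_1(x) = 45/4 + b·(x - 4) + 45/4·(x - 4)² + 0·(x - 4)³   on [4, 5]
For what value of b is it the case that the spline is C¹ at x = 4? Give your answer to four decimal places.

23.2500

s_0'(x) = 6 + 12·(x - 3) + 21/4·(x - 3)², so s_0'(4) = 93/4. On the right, s_1'(4) = b, so b = 93/4.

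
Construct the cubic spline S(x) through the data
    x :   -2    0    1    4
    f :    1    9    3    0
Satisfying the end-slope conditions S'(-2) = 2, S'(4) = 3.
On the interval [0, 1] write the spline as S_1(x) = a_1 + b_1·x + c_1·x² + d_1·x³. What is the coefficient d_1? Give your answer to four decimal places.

3.1905

Write σ_i for S''(x_i). With h_i = 2, 1, 3 and divided differences Δ_i = 4, -6, -1, the continuity of S' gives the tridiagonal system
  2·σ_0 + 6·σ_1 + 1·σ_2 = 6(Δ_1 - Δ_0) = -60
  1·σ_1 + 8·σ_2 + 3·σ_3 = 6(Δ_2 - Δ_1) = 30
Clamped end conditions give two more equations: 2h_0·σ_0 + h_0·σ_1 = 6(Δ_0 - S'(-2)) = 12 and h_2·σ_2 + 2h_2·σ_3 = 6(S'(4) - Δ_2) = 24.
Solving the tridiagonal system: σ_0 = 212/21, σ_1 = -298/21, σ_2 = 104/21, σ_3 = 32/21.
On [0, 1], with S_1(x) = a_1 + b_1·x + c_1·x² + d_1·x³: c_1 = σ_1/2 = -149/21, d_1 = (σ_2 - σ_1)/(6h_1) = 67/21, b_1 = Δ_1 - h_1(2σ_1 + σ_2)/6 = -44/21.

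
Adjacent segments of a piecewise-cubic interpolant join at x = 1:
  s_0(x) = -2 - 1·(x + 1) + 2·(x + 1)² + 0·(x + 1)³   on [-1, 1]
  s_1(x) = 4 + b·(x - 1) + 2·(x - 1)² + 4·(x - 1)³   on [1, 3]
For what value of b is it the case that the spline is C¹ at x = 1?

s_0'(x) = -1 + 4·(x + 1) + 0·(x + 1)², so s_0'(1) = 7. On the right, s_1'(1) = b, so b = 7.

7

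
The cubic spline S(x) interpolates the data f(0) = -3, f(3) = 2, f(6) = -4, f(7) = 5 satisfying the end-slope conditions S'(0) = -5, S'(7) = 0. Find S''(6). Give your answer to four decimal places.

15.8065

Let m_i = S''(x_i). Step sizes h_i = 3, 3, 1; slopes of the chords Δ_i = (y_(i+1) - y_i)/h_i = 5/3, -2, 9.
  3·m_0 + 12·m_1 + 3·m_2 = 6(Δ_1 - Δ_0) = -22
  3·m_1 + 8·m_2 + 1·m_3 = 6(Δ_2 - Δ_1) = 66
Clamped end conditions give two more equations: 2h_0·m_0 + h_0·m_1 = 6(Δ_0 - S'(0)) = 40 and h_2·m_2 + 2h_2·m_3 = 6(S'(7) - Δ_2) = -54.
Solving the tridiagonal system: m_0 = 1016/93, m_1 = -264/31, m_2 = 490/31, m_3 = -1082/31.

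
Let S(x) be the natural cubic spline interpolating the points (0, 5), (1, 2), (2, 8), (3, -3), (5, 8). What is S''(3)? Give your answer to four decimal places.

Let M_i = S''(x_i). Step sizes h_i = 1, 1, 1, 2; slopes of the chords Δ_i = (y_(i+1) - y_i)/h_i = -3, 6, -11, 11/2.
  1·M_0 + 4·M_1 + 1·M_2 = 6(Δ_1 - Δ_0) = 54
  1·M_1 + 4·M_2 + 1·M_3 = 6(Δ_2 - Δ_1) = -102
  1·M_2 + 6·M_3 + 2·M_4 = 6(Δ_3 - Δ_2) = 99
Natural end conditions: M_0 = M_4 = 0.
Forward elimination and back-substitution give M_0 = 0, M_1 = 1953/86, M_2 = -1584/43, M_3 = 1947/86, M_4 = 0.

22.6395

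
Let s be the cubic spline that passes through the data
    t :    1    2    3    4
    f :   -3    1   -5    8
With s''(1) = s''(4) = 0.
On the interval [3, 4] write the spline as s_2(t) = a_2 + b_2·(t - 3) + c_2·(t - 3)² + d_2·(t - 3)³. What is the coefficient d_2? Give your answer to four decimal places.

Write m_i for s''(x_i). With h_i = 1, 1, 1 and divided differences Δ_i = 4, -6, 13, the continuity of s' gives the tridiagonal system
  1·m_0 + 4·m_1 + 1·m_2 = 6(Δ_1 - Δ_0) = -60
  1·m_1 + 4·m_2 + 1·m_3 = 6(Δ_2 - Δ_1) = 114
Natural end conditions: m_0 = m_3 = 0.
Forward elimination and back-substitution give m_0 = 0, m_1 = -118/5, m_2 = 172/5, m_3 = 0.
On [3, 4], with s_2(t) = a_2 + b_2·(t - 3) + c_2·(t - 3)² + d_2·(t - 3)³: c_2 = m_2/2 = 86/5, d_2 = (m_3 - m_2)/(6h_2) = -86/15, b_2 = Δ_2 - h_2(2m_2 + m_3)/6 = 23/15.

-5.7333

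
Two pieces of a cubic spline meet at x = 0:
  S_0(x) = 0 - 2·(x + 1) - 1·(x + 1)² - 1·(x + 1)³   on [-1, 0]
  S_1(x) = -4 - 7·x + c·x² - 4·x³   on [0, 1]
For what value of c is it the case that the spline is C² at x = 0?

-4

S_0''(x) = -2 - 6·(x + 1), so S_0''(0) = -8. On the right, S_1''(0) = 2c, so c = -4.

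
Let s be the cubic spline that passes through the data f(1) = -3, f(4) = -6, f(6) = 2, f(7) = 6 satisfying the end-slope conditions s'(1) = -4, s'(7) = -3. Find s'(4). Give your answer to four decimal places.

1.7895

With M_i denoting the second derivative at x_i, h_i = 3, 2, 1, and Δ_i = (y_(i+1) − y_i)/h_i = -1, 4, 4:
  3·M_0 + 10·M_1 + 2·M_2 = 6(Δ_1 - Δ_0) = 30
  2·M_1 + 6·M_2 + 1·M_3 = 6(Δ_2 - Δ_1) = 0
Clamped end conditions give two more equations: 2h_0·M_0 + h_0·M_1 = 6(Δ_0 - s'(1)) = 18 and h_2·M_2 + 2h_2·M_3 = 6(s'(7) - Δ_2) = -42.
Hence M_0 = 122/57, M_1 = 98/57, M_2 = 182/57, M_3 = -1288/57.
On [4, 6], s'(x) = b_1 + 2c_1·(x - 4) + 3d_1·(x - 4)² with b_1 = Δ_1 - h_1(2M_1 + M_2)/6 = 34/19, c_1 = M_1/2 = 49/57, d_1 = (M_2 - M_1)/(6h_1) = 7/57. So s'(4) = 34/19.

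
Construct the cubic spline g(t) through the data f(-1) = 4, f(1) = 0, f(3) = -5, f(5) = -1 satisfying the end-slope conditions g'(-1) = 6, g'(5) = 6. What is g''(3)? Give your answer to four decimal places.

With m_i denoting the second derivative at x_i, h_i = 2, 2, 2, and Δ_i = (y_(i+1) − y_i)/h_i = -2, -5/2, 2:
  2·m_0 + 8·m_1 + 2·m_2 = 6(Δ_1 - Δ_0) = -3
  2·m_1 + 8·m_2 + 2·m_3 = 6(Δ_2 - Δ_1) = 27
Clamped end conditions give two more equations: 2h_0·m_0 + h_0·m_1 = 6(Δ_0 - g'(-1)) = -48 and h_2·m_2 + 2h_2·m_3 = 6(g'(5) - Δ_2) = 24.
Solving: m_0 = -133/10, m_1 = 13/5, m_2 = 7/5, m_3 = 53/10.

1.4000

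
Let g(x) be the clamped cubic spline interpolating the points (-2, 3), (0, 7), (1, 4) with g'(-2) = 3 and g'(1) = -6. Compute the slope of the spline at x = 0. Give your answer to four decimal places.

-0.5000

Put m_i = g'' at the i-th knot. Here h = (2, 1) and Δ = (2, -3), so the interior equations h_(i-1)·m_(i-1) + 2(h_(i-1)+h_i)·m_i + h_i·m_(i+1) = 6(Δ_i − Δ_(i-1)) read
  2·m_0 + 6·m_1 + 1·m_2 = 6(Δ_1 - Δ_0) = -30
Clamped end conditions give two more equations: 2h_0·m_0 + h_0·m_1 = 6(Δ_0 - g'(-2)) = -6 and h_1·m_1 + 2h_1·m_2 = 6(g'(1) - Δ_1) = -18.
Forward elimination and back-substitution give m_0 = 1/2, m_1 = -4, m_2 = -7.
On [0, 1], g'(x) = b_1 + 2c_1·x + 3d_1·x² with b_1 = Δ_1 - h_1(2m_1 + m_2)/6 = -1/2, c_1 = m_1/2 = -2, d_1 = (m_2 - m_1)/(6h_1) = -1/2. So g'(0) = -1/2.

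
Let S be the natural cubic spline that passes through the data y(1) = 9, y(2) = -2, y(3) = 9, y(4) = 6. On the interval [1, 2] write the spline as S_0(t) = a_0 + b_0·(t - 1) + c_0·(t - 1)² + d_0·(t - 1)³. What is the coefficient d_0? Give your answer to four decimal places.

Put M_i = S'' at the i-th knot. Here h = (1, 1, 1) and Δ = (-11, 11, -3), so the interior equations h_(i-1)·M_(i-1) + 2(h_(i-1)+h_i)·M_i + h_i·M_(i+1) = 6(Δ_i − Δ_(i-1)) read
  1·M_0 + 4·M_1 + 1·M_2 = 6(Δ_1 - Δ_0) = 132
  1·M_1 + 4·M_2 + 1·M_3 = 6(Δ_2 - Δ_1) = -84
Natural end conditions: M_0 = M_3 = 0.
Hence M_0 = 0, M_1 = 204/5, M_2 = -156/5, M_3 = 0.
On [1, 2], with S_0(t) = a_0 + b_0·(t - 1) + c_0·(t - 1)² + d_0·(t - 1)³: c_0 = M_0/2 = 0, d_0 = (M_1 - M_0)/(6h_0) = 34/5, b_0 = Δ_0 - h_0(2M_0 + M_1)/6 = -89/5.

6.8000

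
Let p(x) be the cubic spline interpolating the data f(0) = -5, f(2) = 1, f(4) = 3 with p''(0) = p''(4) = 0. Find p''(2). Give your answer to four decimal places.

Write M_i for p''(x_i). With h_i = 2, 2 and divided differences Δ_i = 3, 1, the continuity of p' gives the tridiagonal system
  2·M_0 + 8·M_1 + 2·M_2 = 6(Δ_1 - Δ_0) = -12
Natural end conditions: M_0 = M_2 = 0.
Solving the tridiagonal system: M_0 = 0, M_1 = -3/2, M_2 = 0.

-1.5000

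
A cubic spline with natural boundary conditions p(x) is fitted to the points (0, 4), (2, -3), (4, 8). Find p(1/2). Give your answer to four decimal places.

1.1953

Put m_i = p'' at the i-th knot. Here h = (2, 2) and Δ = (-7/2, 11/2), so the interior equations h_(i-1)·m_(i-1) + 2(h_(i-1)+h_i)·m_i + h_i·m_(i+1) = 6(Δ_i − Δ_(i-1)) read
  2·m_0 + 8·m_1 + 2·m_2 = 6(Δ_1 - Δ_0) = 54
Natural end conditions: m_0 = m_2 = 0.
Forward elimination and back-substitution give m_0 = 0, m_1 = 27/4, m_2 = 0.
On [0, 2], p(x) = 4 - 23/4·x + 0·x² + 9/16·x³.
With x = 1/2: p(1/2) = 153/128.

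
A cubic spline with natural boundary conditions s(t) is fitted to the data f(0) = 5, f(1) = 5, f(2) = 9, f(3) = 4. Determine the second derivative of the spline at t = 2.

Write σ_i for s''(x_i). With h_i = 1, 1, 1 and divided differences Δ_i = 0, 4, -5, the continuity of s' gives the tridiagonal system
  1·σ_0 + 4·σ_1 + 1·σ_2 = 6(Δ_1 - Δ_0) = 24
  1·σ_1 + 4·σ_2 + 1·σ_3 = 6(Δ_2 - Δ_1) = -54
Natural end conditions: σ_0 = σ_3 = 0.
Hence σ_0 = 0, σ_1 = 10, σ_2 = -16, σ_3 = 0.

-16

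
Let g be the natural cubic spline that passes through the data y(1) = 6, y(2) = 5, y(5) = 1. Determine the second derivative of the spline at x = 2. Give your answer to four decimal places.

-0.2500

With M_i denoting the second derivative at x_i, h_i = 1, 3, and Δ_i = (y_(i+1) − y_i)/h_i = -1, -4/3:
  1·M_0 + 8·M_1 + 3·M_2 = 6(Δ_1 - Δ_0) = -2
Natural end conditions: M_0 = M_2 = 0.
Solving the tridiagonal system: M_0 = 0, M_1 = -1/4, M_2 = 0.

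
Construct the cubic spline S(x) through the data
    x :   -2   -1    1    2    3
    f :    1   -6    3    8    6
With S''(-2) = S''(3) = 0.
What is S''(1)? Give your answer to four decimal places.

-1.8689

Let M_i = S''(x_i). Step sizes h_i = 1, 2, 1, 1; slopes of the chords Δ_i = (y_(i+1) - y_i)/h_i = -7, 9/2, 5, -2.
  1·M_0 + 6·M_1 + 2·M_2 = 6(Δ_1 - Δ_0) = 69
  2·M_1 + 6·M_2 + 1·M_3 = 6(Δ_2 - Δ_1) = 3
  1·M_2 + 4·M_3 + 1·M_4 = 6(Δ_3 - Δ_2) = -42
Natural end conditions: M_0 = M_4 = 0.
Hence M_0 = 0, M_1 = 1479/122, M_2 = -114/61, M_3 = -612/61, M_4 = 0.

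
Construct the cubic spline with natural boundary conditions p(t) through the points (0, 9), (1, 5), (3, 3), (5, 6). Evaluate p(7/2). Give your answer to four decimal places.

Put M_i = p'' at the i-th knot. Here h = (1, 2, 2) and Δ = (-4, -1, 3/2), so the interior equations h_(i-1)·M_(i-1) + 2(h_(i-1)+h_i)·M_i + h_i·M_(i+1) = 6(Δ_i − Δ_(i-1)) read
  1·M_0 + 6·M_1 + 2·M_2 = 6(Δ_1 - Δ_0) = 18
  2·M_1 + 8·M_2 + 2·M_3 = 6(Δ_2 - Δ_1) = 15
Natural end conditions: M_0 = M_3 = 0.
Hence M_0 = 0, M_1 = 57/22, M_2 = 27/22, M_3 = 0.
On [3, 5], p(t) = 3 + 15/22·(t - 3) + 27/44·(t - 3)² - 9/88·(t - 3)³.
With (t - 3) = 1/2: p(7/2) = 2451/704.

3.4815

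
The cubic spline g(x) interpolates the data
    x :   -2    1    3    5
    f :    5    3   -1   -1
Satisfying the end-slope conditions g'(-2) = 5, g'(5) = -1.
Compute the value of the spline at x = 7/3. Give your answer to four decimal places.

With M_i denoting the second derivative at x_i, h_i = 3, 2, 2, and Δ_i = (y_(i+1) − y_i)/h_i = -2/3, -2, 0:
  3·M_0 + 10·M_1 + 2·M_2 = 6(Δ_1 - Δ_0) = -8
  2·M_1 + 8·M_2 + 2·M_3 = 6(Δ_2 - Δ_1) = 12
Clamped end conditions give two more equations: 2h_0·M_0 + h_0·M_1 = 6(Δ_0 - g'(-2)) = -34 and h_2·M_2 + 2h_2·M_3 = 6(g'(5) - Δ_2) = -6.
Forward elimination and back-substitution give M_0 = -662/111, M_1 = 22/37, M_2 = 73/37, M_3 = -92/37.
On [1, 3], g(x) = 3 - 113/37·(x - 1) + 11/37·(x - 1)² + 17/148·(x - 1)³.
With (x - 1) = 4/3: g(7/3) = -271/999.

-0.2713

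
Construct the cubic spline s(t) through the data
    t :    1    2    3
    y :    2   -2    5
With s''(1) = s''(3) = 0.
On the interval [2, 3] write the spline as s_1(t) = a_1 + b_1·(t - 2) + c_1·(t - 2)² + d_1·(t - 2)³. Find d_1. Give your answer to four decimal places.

-2.7500

Let m_i = s''(x_i). Step sizes h_i = 1, 1; slopes of the chords Δ_i = (y_(i+1) - y_i)/h_i = -4, 7.
  1·m_0 + 4·m_1 + 1·m_2 = 6(Δ_1 - Δ_0) = 66
Natural end conditions: m_0 = m_2 = 0.
Solving: m_0 = 0, m_1 = 33/2, m_2 = 0.
On [2, 3], with s_1(t) = a_1 + b_1·(t - 2) + c_1·(t - 2)² + d_1·(t - 2)³: c_1 = m_1/2 = 33/4, d_1 = (m_2 - m_1)/(6h_1) = -11/4, b_1 = Δ_1 - h_1(2m_1 + m_2)/6 = 3/2.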